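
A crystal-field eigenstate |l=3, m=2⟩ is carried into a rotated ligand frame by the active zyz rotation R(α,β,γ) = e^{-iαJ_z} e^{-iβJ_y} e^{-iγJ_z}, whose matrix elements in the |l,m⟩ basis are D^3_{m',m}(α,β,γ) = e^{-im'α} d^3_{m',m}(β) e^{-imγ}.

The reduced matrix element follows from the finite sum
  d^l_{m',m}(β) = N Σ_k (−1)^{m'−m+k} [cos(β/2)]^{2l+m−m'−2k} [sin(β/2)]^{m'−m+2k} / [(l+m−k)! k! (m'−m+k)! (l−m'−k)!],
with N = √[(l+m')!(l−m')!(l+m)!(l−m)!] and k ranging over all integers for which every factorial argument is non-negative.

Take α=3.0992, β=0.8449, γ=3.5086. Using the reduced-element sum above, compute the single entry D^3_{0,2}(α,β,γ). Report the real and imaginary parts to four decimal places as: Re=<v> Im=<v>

D^3_{0,2}(3.0992,0.8449,3.5086) = e^{-i·0·3.0992}·d^3_{0,2}(0.8449)·e^{-i·2·3.5086}. Compute d first:
c=cos(0.844900/2)=0.912087, s=sin(0.844900/2)=0.409996; N=√[6·6·120·1]=65.726707
Admissible k: 2..3 (factorial args all ≥0)
  k=2: (−1)^0·65.7267/(12)·0.9121^4·0.4100^2 = +0.637186
  k=3: (−1)^1·65.7267/(12)·0.9121^2·0.4100^4 = -0.128752
d^3_{0,2}(0.8449) = +0.637186 -0.128752 = +0.508434
Phases: e^{-i·(0)·3.0992}=+1.000000+0.000000i, e^{-i·(2)·3.5086}=+0.742491-0.669856i ⇒ D=+0.377508-0.340577i

Re=0.3775 Im=-0.3406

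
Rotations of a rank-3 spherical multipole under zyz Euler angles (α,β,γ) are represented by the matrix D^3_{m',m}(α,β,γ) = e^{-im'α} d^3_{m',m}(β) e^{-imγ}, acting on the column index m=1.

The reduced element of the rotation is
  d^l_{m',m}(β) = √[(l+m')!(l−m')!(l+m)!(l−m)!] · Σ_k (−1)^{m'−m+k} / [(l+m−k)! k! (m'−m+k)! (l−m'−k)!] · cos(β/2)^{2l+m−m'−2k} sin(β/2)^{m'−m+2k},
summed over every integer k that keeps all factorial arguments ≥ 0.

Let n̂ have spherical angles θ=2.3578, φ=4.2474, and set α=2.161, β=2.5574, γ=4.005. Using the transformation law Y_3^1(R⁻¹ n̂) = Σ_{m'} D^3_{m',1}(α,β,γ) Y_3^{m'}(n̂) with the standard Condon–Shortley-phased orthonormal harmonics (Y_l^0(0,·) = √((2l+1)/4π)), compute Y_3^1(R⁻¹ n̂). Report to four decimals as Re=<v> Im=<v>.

Re=-0.0602 Im=0.0078

Need the full column D^3_{m',1} for m'=−3..3 at α=2.1610, β=2.5574, γ=4.0050.
cos(β/2)=0.287960, sin(β/2)=0.957642
d^3_{-3,1}: single k=4 term ⇒ +0.270100;  D = -0.212781+0.166368i
d^3_{-2,1}: k∈[3..4] ⇒ +0.132629 -0.733414 = -0.600785;  D = -0.570851-0.187275i
d^3_{-1,1}: k∈[2..4] ⇒ +0.037835 -0.557916 +0.771294 = +0.251213;  D = -0.067782-0.241896i
d^3_{0,1}: k∈[1..3] ⇒ +0.006568 -0.217932 +0.803415 = +0.592052;  D = -0.384746+0.449996i
d^3_{1,1}: k∈[0..2] ⇒ +0.000570 -0.050446 +0.418437 = +0.368561;  D = +0.366033+0.043091i
d^3_{2,1}: k∈[0..1] ⇒ -0.005996 +0.132629 = +0.126633;  D = -0.057691-0.112728i
d^3_{3,1}: single k=0 term ⇒ +0.024422;  D = -0.011871+0.021343i
Y_3^{m'}(θ=2.3578,φ=4.2474) and Σ D·Y over m':
  (-0.2128+0.1664i)·(+0.1445-0.0257i)  (-0.5709-0.1873i)·(+0.2157+0.2892i)  (-0.0678-0.2419i)·(-0.1543+0.3075i)  (-0.3847+0.4500i)·(+0.1300+0.0000i)  (+0.3660+0.0431i)·(+0.1543+0.3075i)  (-0.0577-0.1127i)·(+0.2157-0.2892i)  (-0.0119+0.0213i)·(-0.1445-0.0257i)
Y_3^1(R⁻¹ n̂) = -0.060178+0.007838i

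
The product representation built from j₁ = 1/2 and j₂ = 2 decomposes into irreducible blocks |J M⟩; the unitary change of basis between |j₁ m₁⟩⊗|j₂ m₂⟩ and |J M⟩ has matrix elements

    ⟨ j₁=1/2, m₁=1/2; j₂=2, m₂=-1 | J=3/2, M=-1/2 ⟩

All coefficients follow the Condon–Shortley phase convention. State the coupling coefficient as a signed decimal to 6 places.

+0.774597  (= +√(3/5))

√[4·1!0!3!/5! · 1!0!1!3!1!2!] = √(12/5)
  +(−1)^0/∏(0,1,0,1,0,2)! = 1/2  (running 1/2)
⟨..|..⟩ = √(12/5)·(1/2) = +0.774597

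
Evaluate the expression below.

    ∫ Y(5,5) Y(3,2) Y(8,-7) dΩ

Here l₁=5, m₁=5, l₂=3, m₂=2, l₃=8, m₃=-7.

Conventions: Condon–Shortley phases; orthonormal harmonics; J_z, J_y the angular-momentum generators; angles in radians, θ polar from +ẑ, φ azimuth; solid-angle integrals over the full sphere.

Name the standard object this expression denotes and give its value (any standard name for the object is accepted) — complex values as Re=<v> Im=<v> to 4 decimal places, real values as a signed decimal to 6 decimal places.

This is a Gaunt coefficient — the integral of a triple product of spherical harmonics over the sphere.
m-sum 0 ✓  L=16 even ✓  2≤8≤8 ✓
Π(2lᵢ+1) = 11×7×17 = 1309
triangle coeff Δ(5,3,8) = 1/136136
Σ_t [0,0]: t=0:+1/518400 = 1/518400
(3j)²=56/2431 [(5 3 8; 0 0 0)], sign=+1
Σ_t [0,0]: t=0:+1/435456000 = 1/435456000
(3j)²=3/136 [(5 3 8; 5 2 -7)], sign=-1
⇒ 4πI² = 147/221
I = (-1)√(147/221/(4π)) = -0.23006873

Gaunt coefficient, -0.230069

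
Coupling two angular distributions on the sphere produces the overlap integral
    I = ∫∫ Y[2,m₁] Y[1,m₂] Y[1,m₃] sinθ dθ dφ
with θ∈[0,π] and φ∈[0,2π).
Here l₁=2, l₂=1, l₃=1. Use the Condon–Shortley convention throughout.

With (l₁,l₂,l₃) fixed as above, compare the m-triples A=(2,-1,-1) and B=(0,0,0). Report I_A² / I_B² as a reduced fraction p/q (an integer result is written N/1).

3/2

Shared (l₁,l₂,l₃)=(2,1,1): N and (l;000)² cancel in I_A²/I_B².
A: Δ = 2!·2!·0!/5! = 1/30; Racah Σ t=0..0: t=0:+1/4 = 1/4; ⇒ 3j(2 1 1; 2 -1 -1)² = 1/5, sgn +1
B: Δ = 2!·2!·0!/5! = 1/30; Racah Σ t=1..1: t=1:−1/1 = -1/1; ⇒ 3j(2 1 1; 0 0 0)² = 2/15, sgn +1
I_A²/I_B² = (1/5)/(2/15) = 3/2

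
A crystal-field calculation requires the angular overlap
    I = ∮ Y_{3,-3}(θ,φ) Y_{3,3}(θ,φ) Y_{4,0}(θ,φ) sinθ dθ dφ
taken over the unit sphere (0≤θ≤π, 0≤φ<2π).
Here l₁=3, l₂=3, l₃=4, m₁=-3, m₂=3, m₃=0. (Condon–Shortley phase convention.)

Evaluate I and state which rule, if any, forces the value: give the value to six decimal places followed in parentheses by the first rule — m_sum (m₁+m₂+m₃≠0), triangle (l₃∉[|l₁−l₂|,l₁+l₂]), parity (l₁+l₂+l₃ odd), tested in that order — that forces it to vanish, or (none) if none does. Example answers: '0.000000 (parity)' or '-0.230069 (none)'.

Checks pass: Σm=0; 10 even; l₃=4∈[0,6].
(2·3+1)(2·3+1)(2·4+1) = 441
Δ: 2! 4! 4! / 11! → 1/34650
sum: t=0:+1/72 t=1:−1/16 t=2:+1/72 = -5/144
3j²(3 3 4; 0 0 0) = Δ·Π!·Σ² = 2/77  (sign -1)
sum: t=2:+1/1152 = 1/1152
3j²(3 3 4; -3 3 0) = Δ·Π!·Σ² = 1/154  (sign +1)
combine: 4πI² = 441·2/77·1/154 = 9/121
take √, sign -1: I = -0.07693494
No selection rule forces the value: the integral is nonzero (none).

-0.076935 (none)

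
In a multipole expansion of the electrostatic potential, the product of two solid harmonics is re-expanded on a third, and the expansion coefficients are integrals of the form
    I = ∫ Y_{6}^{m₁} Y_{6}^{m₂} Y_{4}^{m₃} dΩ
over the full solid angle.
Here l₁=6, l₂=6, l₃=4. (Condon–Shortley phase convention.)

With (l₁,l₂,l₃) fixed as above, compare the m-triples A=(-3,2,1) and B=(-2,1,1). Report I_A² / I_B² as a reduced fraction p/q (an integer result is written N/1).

7605/5618

l's match ⇒ only the (l;m) 3-j factors differ between A and B.
A: triangle coeff Δ(6,6,4) = 1/15315300; Σ_t [5,8]: t=5:−1/103680 t=6:+1/34560 t=7:−1/120960 t=8:+1/5806080 = 13/1161216; (3j)²=65/5236 [(6 6 4; -3 2 1)], sign=-1
B: triangle coeff Δ(6,6,4) = 1/15315300; Σ_t [4,7]: t=4:+1/82944 t=5:−1/17280 t=6:+1/34560 t=7:−1/725760 = -53/2903040; (3j)²=2809/306306 [(6 6 4; -2 1 1)], sign=+1
I_A²/I_B² = (65/5236)/(2809/306306) = 7605/5618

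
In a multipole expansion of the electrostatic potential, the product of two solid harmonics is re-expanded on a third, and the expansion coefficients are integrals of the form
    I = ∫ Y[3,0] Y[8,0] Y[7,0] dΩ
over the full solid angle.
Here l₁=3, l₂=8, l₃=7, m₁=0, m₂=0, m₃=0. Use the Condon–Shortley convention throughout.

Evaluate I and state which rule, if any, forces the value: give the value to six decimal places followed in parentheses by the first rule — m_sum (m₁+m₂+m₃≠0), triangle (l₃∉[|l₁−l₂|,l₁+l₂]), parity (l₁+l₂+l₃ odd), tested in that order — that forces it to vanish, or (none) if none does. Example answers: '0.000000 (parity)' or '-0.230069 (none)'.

Checks pass: Σm=0; 18 even; l₃=7∈[5,11].
(2·3+1)(2·8+1)(2·7+1) = 1785
Δ: 4! 2! 12! / 19! → 1/5290740
sum: t=1:−1/7257600 t=2:+1/2073600 t=3:−1/7257600 = 1/4838400
3j²(3 8 7; 0 0 0) = Δ·Π!·Σ² = 252/20995  (sign -1)
(m-triple is (0,0,0) — same symbol as above.)
combine: 4πI² = 1785·252/20995·252/20995 = 1333584/5185765
take √, sign +1: I = 0.14305362
No selection rule forces the value: the integral is nonzero (none).

0.143054 (none)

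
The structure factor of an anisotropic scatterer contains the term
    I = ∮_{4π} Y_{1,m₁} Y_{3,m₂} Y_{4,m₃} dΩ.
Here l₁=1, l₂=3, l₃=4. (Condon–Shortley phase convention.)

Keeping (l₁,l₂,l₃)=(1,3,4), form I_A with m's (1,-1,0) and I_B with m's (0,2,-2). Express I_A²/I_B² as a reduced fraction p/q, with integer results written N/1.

1/2

Same 1,3,4: normalisation and zero-m 3j drop out of the ratio.
A: Δ: 0! 2! 6! / 9! → 1/252; sum: t=0:+1/96 = 1/96; 3j²(1 3 4; 1 -1 0) = Δ·Π!·Σ² = 1/42  (sign +1)
B: Δ: 0! 2! 6! / 9! → 1/252; sum: t=0:+1/120 = 1/120; 3j²(1 3 4; 0 2 -2) = Δ·Π!·Σ² = 1/21  (sign +1)
I_A²/I_B² = (1/42)/(1/21) = 1/2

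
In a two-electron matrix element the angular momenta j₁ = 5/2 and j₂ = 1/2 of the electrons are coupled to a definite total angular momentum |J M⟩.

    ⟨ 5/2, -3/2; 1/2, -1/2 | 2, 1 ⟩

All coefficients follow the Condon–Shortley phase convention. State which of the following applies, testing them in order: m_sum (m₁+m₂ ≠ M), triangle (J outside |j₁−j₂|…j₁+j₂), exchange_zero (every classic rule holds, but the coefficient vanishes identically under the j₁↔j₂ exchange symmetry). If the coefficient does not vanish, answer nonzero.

m-sum: m₁+m₂ = -3/2+(-1/2) = -2, M = 1  ✗ ⇒ coefficient is 0

m_sum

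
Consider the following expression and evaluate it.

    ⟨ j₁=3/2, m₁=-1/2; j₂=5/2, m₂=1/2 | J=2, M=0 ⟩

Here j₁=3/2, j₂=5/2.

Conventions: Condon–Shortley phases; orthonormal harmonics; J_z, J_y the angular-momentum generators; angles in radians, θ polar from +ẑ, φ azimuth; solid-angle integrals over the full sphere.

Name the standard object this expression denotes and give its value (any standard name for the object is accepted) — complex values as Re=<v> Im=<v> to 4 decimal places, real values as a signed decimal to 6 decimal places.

Clebsch–Gordan coefficient, −√(1/14) ≈ -0.267261

This is a Clebsch–Gordan (vector-coupling) coefficient.
j₁+j₂−J=2  J+j₁−j₂=1  J−j₁+j₂=3  j₁+j₂+J+1=7
(j₁±m₁, j₂±m₂, J±M) = (1,2,3,2,2,2)
P² = 8/7
sum k=1..2:
  [1] −1/2 = -1/2
  [2] +1/4 = 1/4
S = -1/4
C² = P²·S² = 1/14 ; C = -0.267261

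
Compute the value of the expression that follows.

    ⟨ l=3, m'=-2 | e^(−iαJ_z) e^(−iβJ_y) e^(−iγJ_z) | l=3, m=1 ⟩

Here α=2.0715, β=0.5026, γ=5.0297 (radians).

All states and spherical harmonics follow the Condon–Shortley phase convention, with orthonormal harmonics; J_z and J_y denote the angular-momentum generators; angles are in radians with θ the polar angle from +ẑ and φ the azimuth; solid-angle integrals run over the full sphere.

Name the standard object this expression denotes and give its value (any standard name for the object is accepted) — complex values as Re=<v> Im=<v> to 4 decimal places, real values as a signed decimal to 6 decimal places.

This is a Wigner D-matrix element — the rotation-matrix element ⟨l m'| R(α,β,γ) |l m⟩ in the angular-momentum basis.
Split into d^3_{-2,1}(β=0.5026) × two z-phases.
Half-angle: c=0.968590, s=0.248663. N=√(1·120·24·2)=75.894664
k∈{3,4} keeps every argument non-negative
  k=3: (−1)^0·75.8947/(12)·0.9686^3·0.2487^3 = +0.088366
  k=4: (−1)^1·75.8947/(24)·0.9686^1·0.2487^5 = -0.002912
d^3_{-2,1}(0.5026) = +0.088366 -0.002912 = +0.085454
Phases: e^{-i·(-2)·2.0715}=-0.539118-0.842231i, e^{-i·(1)·5.0297}=+0.312013+0.950078i ⇒ D=+0.054005-0.066226i

Wigner D-matrix element, Re=0.0540 Im=-0.0662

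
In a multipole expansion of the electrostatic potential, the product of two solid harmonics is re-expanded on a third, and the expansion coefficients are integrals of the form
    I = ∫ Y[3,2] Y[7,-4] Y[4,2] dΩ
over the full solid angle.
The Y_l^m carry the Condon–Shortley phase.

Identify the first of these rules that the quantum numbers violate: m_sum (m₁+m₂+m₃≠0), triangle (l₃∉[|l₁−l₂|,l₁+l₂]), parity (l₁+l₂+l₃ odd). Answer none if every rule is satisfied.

none

azimuthal sum: 2 − 4 + 2 = 0  ✓
4 ≤ 4 ≤ 10 (triangle on l)  ✓
L = 3 + 7 + 4 = 14 (even)  ✓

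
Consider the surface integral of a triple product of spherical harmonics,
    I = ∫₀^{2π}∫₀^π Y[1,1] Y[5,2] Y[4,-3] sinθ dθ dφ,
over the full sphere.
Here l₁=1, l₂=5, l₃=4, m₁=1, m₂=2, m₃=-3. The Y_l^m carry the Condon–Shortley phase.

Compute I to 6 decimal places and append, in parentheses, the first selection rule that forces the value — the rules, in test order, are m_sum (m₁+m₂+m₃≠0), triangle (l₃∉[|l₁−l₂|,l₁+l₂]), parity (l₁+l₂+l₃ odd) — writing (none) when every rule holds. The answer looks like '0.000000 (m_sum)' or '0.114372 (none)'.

m-sum 0 ✓  L=10 even ✓  4≤4≤6 ✓
Π(2lᵢ+1) = 3×11×9 = 297
triangle coeff Δ(1,5,4) = 1/495
Σ_t [1,1]: t=1:−1/576 = -1/576
(3j)²=5/99 [(1 5 4; 0 0 0)], sign=-1
Σ_t [0,0]: t=0:+1/10080 = 1/10080
(3j)²=1/165 [(1 5 4; 1 2 -3)], sign=-1
⇒ 4πI² = 1/11
I = (+1)√(1/11/(4π)) = 0.08505478
No selection rule forces the value: the integral is nonzero (none).

0.085055 (none)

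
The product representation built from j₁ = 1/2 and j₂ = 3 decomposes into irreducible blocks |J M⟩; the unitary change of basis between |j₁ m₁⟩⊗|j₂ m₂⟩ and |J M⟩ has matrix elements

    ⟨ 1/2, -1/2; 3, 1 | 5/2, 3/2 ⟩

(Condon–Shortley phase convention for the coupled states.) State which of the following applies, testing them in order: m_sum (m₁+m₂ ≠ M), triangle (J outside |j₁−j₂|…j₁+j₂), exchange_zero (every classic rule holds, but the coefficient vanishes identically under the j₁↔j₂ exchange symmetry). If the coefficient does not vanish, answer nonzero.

m-sum: m₁+m₂ = -1/2+1 = 1/2, M = 3/2  ✗ ⇒ coefficient is 0

m_sum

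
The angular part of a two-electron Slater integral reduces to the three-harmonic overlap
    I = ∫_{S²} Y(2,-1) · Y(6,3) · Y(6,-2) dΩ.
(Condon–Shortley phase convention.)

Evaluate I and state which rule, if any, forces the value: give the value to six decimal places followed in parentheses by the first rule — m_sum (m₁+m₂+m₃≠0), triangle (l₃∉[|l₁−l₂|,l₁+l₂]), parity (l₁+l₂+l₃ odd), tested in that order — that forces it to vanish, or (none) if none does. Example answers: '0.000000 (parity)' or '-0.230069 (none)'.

Checks pass: Σm=0; 14 even; l₃=6∈[4,8].
(2·2+1)(2·6+1)(2·6+1) = 845
Δ: 2! 2! 10! / 15! → 1/90090
sum: t=0:+1/69120 t=1:−1/14400 t=2:+1/69120 = -7/172800
3j²(2 6 6; 0 0 0) = Δ·Π!·Σ² = 14/715  (sign -1)
sum: t=1:−1/161280 t=2:+1/60480 = 1/96768
3j²(2 6 6; -1 3 -2) = Δ·Π!·Σ² = 15/1001  (sign +1)
combine: 4πI² = 845·14/715·15/1001 = 30/121
take √, sign -1: I = -0.14046335
No selection rule forces the value: the integral is nonzero (none).

-0.140463 (none)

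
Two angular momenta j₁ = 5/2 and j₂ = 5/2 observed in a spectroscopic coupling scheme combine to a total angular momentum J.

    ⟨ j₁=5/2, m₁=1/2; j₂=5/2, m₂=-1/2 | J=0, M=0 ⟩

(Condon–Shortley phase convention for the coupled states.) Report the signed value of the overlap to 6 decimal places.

triangle: 5!×0!×0!/6! = 120/720
(j±m)!: 3!×2!×2!×3!×0!×0! = 144
prefactor² = (2J+1)×Δ×N² = 24
  k=2: +1/(2!×3!×0!×0!×0!×0!) = 1/12
Σ = 1/12  ⇒  CG² = 24×(1/12)² = 1/6
CG = +√(1/6) = +0.408248

+0.408248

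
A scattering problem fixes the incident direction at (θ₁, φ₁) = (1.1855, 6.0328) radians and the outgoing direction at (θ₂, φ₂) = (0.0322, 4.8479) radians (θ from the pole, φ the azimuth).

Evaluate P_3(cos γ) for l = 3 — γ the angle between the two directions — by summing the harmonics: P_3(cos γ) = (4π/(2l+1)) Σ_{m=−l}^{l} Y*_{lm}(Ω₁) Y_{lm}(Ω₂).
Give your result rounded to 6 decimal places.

-0.435549

Addition theorem: P_3(cos γ) = (4π/7) Σ_m Y*_{lm}(Ω₁) Y_{lm}(Ω₂), m = −3…3:
  term(m=-3) = -0.000004-0.000002i   from Y*(Ω₁)=+0.242676-0.226601i, Y(Ω₂)=-0.000006-0.000013i
  term(m=-2) = -0.000250+0.000244i   from Y*(Ω₁)=+0.289342-0.158358i, Y(Ω₂)=-0.001020+0.000283i
  term(m=-1) = -0.001376-0.003388i   from Y*(Ω₁)=-0.085230+0.021798i, Y(Ω₂)=+0.005615+0.041183i
  term(m=+0) = -0.239358-0.000000i   from Y*(Ω₁)=-0.321703-0.000000i, Y(Ω₂)=+0.744033+0.000000i
  term(m=+1) = -0.001376+0.003388i   from Y*(Ω₁)=+0.085230+0.021798i, Y(Ω₂)=-0.005615+0.041183i
  term(m=+2) = -0.000250-0.000244i   from Y*(Ω₁)=+0.289342+0.158358i, Y(Ω₂)=-0.001020-0.000283i
  term(m=+3) = -0.000004+0.000002i   from Y*(Ω₁)=-0.242676-0.226601i, Y(Ω₂)=+0.000006-0.000013i
Total Σ_m = -0.242619+0.000000i. Multiply by 1.795196: -0.435549+0.000000i. P_3(cos γ) = -0.435549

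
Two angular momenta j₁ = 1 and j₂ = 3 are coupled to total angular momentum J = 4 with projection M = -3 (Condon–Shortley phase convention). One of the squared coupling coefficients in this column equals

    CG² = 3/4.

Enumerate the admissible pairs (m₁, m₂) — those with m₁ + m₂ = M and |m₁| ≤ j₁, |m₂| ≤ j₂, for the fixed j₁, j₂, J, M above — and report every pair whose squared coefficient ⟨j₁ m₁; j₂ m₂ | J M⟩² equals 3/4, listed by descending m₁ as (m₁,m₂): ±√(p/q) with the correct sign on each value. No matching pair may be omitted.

(-1,-2): +√(3/4)

Admissible pairs with m₁+m₂ = M = -3: (-1,-2), (0,-3)
  (m₁,m₂)=(0,-3): CG² = 1/4, CG = +√(1/4)
  (m₁,m₂)=(-1,-2): CG² = 3/4, CG = +√(3/4)   ← matches the target
Pairs with CG² = 3/4: (-1,-2): +√(3/4)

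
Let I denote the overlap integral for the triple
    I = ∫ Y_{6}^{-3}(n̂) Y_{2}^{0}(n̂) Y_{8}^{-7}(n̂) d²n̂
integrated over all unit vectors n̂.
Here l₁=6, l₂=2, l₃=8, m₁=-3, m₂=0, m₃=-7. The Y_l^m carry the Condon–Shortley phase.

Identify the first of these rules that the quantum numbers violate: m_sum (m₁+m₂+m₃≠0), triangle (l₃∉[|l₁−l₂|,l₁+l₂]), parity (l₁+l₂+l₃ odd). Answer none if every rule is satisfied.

m_sum

azimuthal sum: -3 + 0 − 7 = -10  ✗
4 ≤ 8 ≤ 8 (triangle on l)
L = 6 + 2 + 8 = 16 (even)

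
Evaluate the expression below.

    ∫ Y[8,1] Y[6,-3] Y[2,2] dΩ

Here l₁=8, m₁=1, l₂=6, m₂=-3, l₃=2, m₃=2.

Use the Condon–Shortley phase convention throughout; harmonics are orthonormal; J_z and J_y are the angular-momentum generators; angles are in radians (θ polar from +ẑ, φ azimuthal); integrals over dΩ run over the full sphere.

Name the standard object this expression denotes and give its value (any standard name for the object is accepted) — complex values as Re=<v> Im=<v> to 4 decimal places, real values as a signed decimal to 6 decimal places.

Gaunt coefficient, -0.050205

This is a Gaunt coefficient — the integral of a triple product of spherical harmonics over the sphere.
Checks pass: Σm=0; 16 even; l₃=2∈[2,14].
(2·8+1)(2·6+1)(2·2+1) = 1105
Δ: 12! 4! 0! / 17! → 1/30940
sum: t=6:+1/2073600 = 1/2073600
3j²(8 6 2; 0 0 0) = Δ·Π!·Σ² = 28/1105  (sign +1)
sum: t=3:−1/52254720 = -1/52254720
3j²(8 6 2; 1 -3 2) = Δ·Π!·Σ² = 1/884  (sign -1)
combine: 4πI² = 1105·28/1105·1/884 = 7/221
take √, sign -1: I = -0.05020511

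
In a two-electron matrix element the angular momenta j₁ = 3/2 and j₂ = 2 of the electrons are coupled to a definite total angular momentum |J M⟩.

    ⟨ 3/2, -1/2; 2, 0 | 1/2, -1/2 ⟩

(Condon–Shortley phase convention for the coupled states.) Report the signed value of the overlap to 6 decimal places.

+√(1/5) ≈ +0.447214

triangle: 3!·0!·1!/5! = 6/120
(j±m)!: 1!·2!·2!·2!·0!·1! = 8
prefactor² = (2J+1)·Δ·N² = 4/5
  k=2: +1/(2!·1!·0!·0!·0!·1!) = 1/2
Σ = 1/2  ⇒  CG² = 4/5·(1/2)² = 1/5
CG = +√(1/5) = +0.447214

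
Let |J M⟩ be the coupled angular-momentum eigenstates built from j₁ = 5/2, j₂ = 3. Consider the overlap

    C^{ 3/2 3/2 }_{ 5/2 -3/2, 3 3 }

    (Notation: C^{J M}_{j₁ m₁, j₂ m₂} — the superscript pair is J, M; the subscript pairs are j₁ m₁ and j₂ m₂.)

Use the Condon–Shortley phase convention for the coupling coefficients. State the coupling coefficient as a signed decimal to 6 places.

+√(3/14) ≈ +0.462910

j₁+j₂−J=4  J+j₁−j₂=1  J−j₁+j₂=2  j₁+j₂+J+1=8
(j₁±m₁, j₂±m₂, J±M) = (1,4,6,0,3,0)
P² = 3456/7
sum k=4..4:
  [4] +1/48 = 1/48
S = 1/48
C² = P²·S² = 3/14 ; C = +0.462910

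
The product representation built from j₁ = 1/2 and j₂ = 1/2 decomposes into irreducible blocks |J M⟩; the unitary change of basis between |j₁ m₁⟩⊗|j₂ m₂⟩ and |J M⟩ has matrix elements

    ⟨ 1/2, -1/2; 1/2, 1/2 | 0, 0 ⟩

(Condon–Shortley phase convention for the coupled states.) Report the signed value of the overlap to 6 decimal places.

−√(1/2) ≈ -0.707107

j₁+j₂−J=1  J+j₁−j₂=0  J−j₁+j₂=0  j₁+j₂+J+1=2
(j₁±m₁, j₂±m₂, J±M) = (0,1,1,0,0,0)
P² = 1/2
sum k=1..1:
  [1] −1/1 = -1
S = -1
C² = P²·S² = 1/2 ; C = -0.707107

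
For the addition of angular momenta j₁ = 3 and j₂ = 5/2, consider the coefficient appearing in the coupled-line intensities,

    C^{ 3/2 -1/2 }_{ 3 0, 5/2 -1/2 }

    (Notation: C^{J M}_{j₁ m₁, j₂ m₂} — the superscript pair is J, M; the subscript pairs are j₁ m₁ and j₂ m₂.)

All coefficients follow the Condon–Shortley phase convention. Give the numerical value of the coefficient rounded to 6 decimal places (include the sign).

j₁+j₂−J=4  J+j₁−j₂=2  J−j₁+j₂=1  j₁+j₂+J+1=8
(j₁±m₁, j₂±m₂, J±M) = (3,3,2,3,1,2)
P² = 144/35
sum k=1..2:
  [1] −1/12 = -1/12
  [2] +1/4 = 1/4
S = 1/6
C² = P²·S² = 4/35 ; C = +0.338062

+0.338062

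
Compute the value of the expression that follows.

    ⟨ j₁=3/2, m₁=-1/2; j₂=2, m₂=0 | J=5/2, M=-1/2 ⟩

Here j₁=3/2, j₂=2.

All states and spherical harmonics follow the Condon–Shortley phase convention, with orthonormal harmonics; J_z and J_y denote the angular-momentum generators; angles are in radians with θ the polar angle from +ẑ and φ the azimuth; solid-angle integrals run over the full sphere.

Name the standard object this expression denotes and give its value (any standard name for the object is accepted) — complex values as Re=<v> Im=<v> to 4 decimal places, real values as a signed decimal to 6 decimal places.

This is a Clebsch–Gordan (vector-coupling) coefficient.
j₁+j₂−J=1  J+j₁−j₂=2  J−j₁+j₂=3  j₁+j₂+J+1=7
(j₁±m₁, j₂±m₂, J±M) = (1,2,2,2,2,3)
P² = 48/35
sum k=0..1:
  [0] +1/4 = 1/4
  [1] −1/2 = -1/2
S = -1/4
C² = P²·S² = 3/35 ; C = -0.292770

Clebsch–Gordan coefficient, −√(3/35) ≈ -0.292770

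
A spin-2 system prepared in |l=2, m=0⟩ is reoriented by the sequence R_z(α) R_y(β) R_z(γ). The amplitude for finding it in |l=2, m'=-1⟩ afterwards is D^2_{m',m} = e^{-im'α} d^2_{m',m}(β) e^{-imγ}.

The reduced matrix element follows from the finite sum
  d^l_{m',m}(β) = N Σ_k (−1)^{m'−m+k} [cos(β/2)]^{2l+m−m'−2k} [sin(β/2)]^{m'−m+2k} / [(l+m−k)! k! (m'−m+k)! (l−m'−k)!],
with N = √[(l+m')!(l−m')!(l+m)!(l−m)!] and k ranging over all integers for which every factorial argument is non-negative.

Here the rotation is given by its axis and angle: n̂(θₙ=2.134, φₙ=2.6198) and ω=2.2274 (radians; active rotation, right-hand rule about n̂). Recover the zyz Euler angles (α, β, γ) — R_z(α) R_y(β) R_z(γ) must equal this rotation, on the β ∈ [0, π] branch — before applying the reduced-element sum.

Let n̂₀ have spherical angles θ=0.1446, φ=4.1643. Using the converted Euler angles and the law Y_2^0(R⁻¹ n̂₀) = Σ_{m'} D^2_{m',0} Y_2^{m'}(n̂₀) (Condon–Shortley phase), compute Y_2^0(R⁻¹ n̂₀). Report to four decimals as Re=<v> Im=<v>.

Re=-0.2567 Im=0.0000

Axis–angle → zyz. n̂ = (sinθₙcosφₙ, sinθₙsinφₙ, cosθₙ) = (-0.733029, +0.421451, -0.533898), ω = 2.2274.
R = I cosω + sinω [n̂]ₓ + (1−cosω) n̂n̂ᵀ gives
  R = [+0.254905, -0.074636, +0.964081; -0.920405, -0.324384, +0.218245; +0.296443, -0.942977, -0.151382]
β = atan2(√(R₁₃²+R₂₃²), R₃₃) = 1.722763; α = atan2(R₂₃, R₁₃) mod 2π = 0.222623; γ = atan2(R₃₂, −R₃₁) mod 2π = 4.407801
Need the full column D^2_{m',0} for m'=−2..2 at α=0.2226, β=1.7228, γ=4.4078.
cos(β/2)=0.651390, sin(β/2)=0.758743
d^2_{-2,0}: single k=2 term ⇒ +0.598339;  D = +0.540004+0.257693i
d^2_{-1,0}: k∈[1..2] ⇒ +0.513681 -0.696949 = -0.183268;  D = -0.178745-0.040464i
d^2_{0,0}: k∈[0..2] ⇒ +0.180038 -0.977083 +0.331420 = -0.465625;  D = -0.465625+0.000000i
d^2_{1,0}: k∈[0..1] ⇒ -0.513681 +0.696949 = +0.183268;  D = +0.178745-0.040464i
d^2_{2,0}: single k=0 term ⇒ +0.598339;  D = +0.540004-0.257693i
Y_2^{m'}(θ=0.1446,φ=4.1643) and Σ D·Y over m':
  (+0.5400+0.2577i)·(-0.0037-0.0071i)  (-0.1787-0.0405i)·(-0.0574+0.0940i)  (-0.4656+0.0000i)·(+0.6111+0.0000i)  (+0.1787-0.0405i)·(+0.0574+0.0940i)  (+0.5400-0.2577i)·(-0.0037+0.0071i)
Y_2^0(R⁻¹ n̂) = -0.256714+0.000000i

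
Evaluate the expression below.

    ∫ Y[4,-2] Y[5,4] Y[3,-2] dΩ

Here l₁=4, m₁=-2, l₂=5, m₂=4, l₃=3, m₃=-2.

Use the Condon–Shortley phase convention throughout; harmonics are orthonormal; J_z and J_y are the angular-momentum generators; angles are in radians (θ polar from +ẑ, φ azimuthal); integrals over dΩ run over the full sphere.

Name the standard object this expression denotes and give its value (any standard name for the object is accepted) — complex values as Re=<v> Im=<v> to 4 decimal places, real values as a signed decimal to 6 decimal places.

Gaunt coefficient, +0.143343

This is a Gaunt coefficient — the integral of a triple product of spherical harmonics over the sphere.
m-sum 0 ✓  L=12 even ✓  1≤3≤9 ✓
Π(2lᵢ+1) = 9×11×7 = 693
triangle coeff Δ(4,5,3) = 1/180180
Σ_t [2,4]: t=2:+1/576 t=3:−1/144 t=4:+1/576 = -1/288
(3j)²=20/1001 [(4 5 3; 0 0 0)], sign=+1
Σ_t [5,6]: t=5:−1/2880 t=6:+1/8640 = -1/4320
(3j)²=8/429 [(4 5 3; -2 4 -2)], sign=+1
⇒ 4πI² = 480/1859
I = (+1)√(480/1859/(4π)) = 0.14334284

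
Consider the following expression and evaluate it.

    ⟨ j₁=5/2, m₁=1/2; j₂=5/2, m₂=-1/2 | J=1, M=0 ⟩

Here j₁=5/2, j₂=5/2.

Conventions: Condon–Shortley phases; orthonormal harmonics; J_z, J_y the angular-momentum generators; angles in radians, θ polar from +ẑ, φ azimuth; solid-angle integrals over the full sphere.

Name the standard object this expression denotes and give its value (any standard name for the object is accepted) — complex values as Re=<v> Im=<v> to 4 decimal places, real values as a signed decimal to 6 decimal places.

Clebsch–Gordan coefficient, +√(1/70) ≈ +0.119523

This is a Clebsch–Gordan (vector-coupling) coefficient.
triangle: 4!·1!·1!/7! = 24/5040
(j±m)!: 3!·2!·2!·3!·1!·1! = 144
prefactor² = (2J+1)·Δ·N² = 72/35
  k=1: −1/(1!·3!·1!·1!·0!·0!) = -1/6
  k=2: +1/(2!·2!·0!·0!·1!·1!) = 1/4
Σ = 1/12  ⇒  CG² = 72/35·(1/12)² = 1/70
CG = +√(1/70) = +0.119523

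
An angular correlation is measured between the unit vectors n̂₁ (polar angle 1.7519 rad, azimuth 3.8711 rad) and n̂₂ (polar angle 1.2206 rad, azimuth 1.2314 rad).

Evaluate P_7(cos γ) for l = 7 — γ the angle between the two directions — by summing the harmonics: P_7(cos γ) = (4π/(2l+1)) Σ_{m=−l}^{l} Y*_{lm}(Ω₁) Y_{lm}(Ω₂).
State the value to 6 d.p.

Summing Y*_{l m}(θ₁,φ₁)·Y_{l m}(θ₂,φ₂) over m ∈ [−7, 7]; prefactor 4π/(2·7+1) = 0.837758:
  [-7]  conj(Y_{7,-7})(Ω₁) = -0.171098+0.411364i ; Y_{7,-7}(Ω₂) = -0.223596-0.232528i ; Δ = +0.133911-0.052194i
  [-6]  conj(Y_{7,-6})(Ω₁) = +0.100455+0.288243i ; Y_{7,-6}(Ω₂) = +0.197924-0.393941i ; Δ = +0.133433+0.017477i
  [-5]  conj(Y_{7,-5})(Ω₁) = -0.170909-0.094692i ; Y_{7,-5}(Ω₂) = +0.141112+0.017901i ; Δ = -0.022422-0.016422i
  [-4]  conj(Y_{7,-4})(Ω₁) = -0.311099+0.070733i ; Y_{7,-4}(Ω₂) = -0.060956-0.281551i ; Δ = +0.038878+0.083279i
  [-3]  conj(Y_{7,-3})(Ω₁) = +0.061555-0.086638i ; Y_{7,-3}(Ω₂) = +0.217525-0.134147i ; Δ = +0.001767-0.027103i
  [-2]  conj(Y_{7,-2})(Ω₁) = -0.035227-0.313827i ; Y_{7,-2}(Ω₂) = -0.148686-0.119940i ; Δ = -0.032403+0.050887i
  [-1]  conj(Y_{7,-1})(Ω₁) = +0.052775+0.047182i ; Y_{7,-1}(Ω₂) = +0.094514-0.267701i ; Δ = +0.017619-0.009668i
  [+0]  conj(Y_{7,0})(Ω₁) = +0.313572-0.000000i ; Y_{7,0}(Ω₂) = -0.159876+0.000000i ; Δ = -0.050133+0.000000i
  [+1]  conj(Y_{7,1})(Ω₁) = -0.052775+0.047182i ; Y_{7,1}(Ω₂) = -0.094514-0.267701i ; Δ = +0.017619+0.009668i
  [+2]  conj(Y_{7,2})(Ω₁) = -0.035227+0.313827i ; Y_{7,2}(Ω₂) = -0.148686+0.119940i ; Δ = -0.032403-0.050887i
  [+3]  conj(Y_{7,3})(Ω₁) = -0.061555-0.086638i ; Y_{7,3}(Ω₂) = -0.217525-0.134147i ; Δ = +0.001767+0.027103i
  [+4]  conj(Y_{7,4})(Ω₁) = -0.311099-0.070733i ; Y_{7,4}(Ω₂) = -0.060956+0.281551i ; Δ = +0.038878-0.083279i
  [+5]  conj(Y_{7,5})(Ω₁) = +0.170909-0.094692i ; Y_{7,5}(Ω₂) = -0.141112+0.017901i ; Δ = -0.022422+0.016422i
  [+6]  conj(Y_{7,6})(Ω₁) = +0.100455-0.288243i ; Y_{7,6}(Ω₂) = +0.197924+0.393941i ; Δ = +0.133433-0.017477i
  [+7]  conj(Y_{7,7})(Ω₁) = +0.171098+0.411364i ; Y_{7,7}(Ω₂) = +0.223596-0.232528i ; Δ = +0.133911+0.052194i
Accumulated sum +0.491434-0.000000i; after 4π/(2l+1) scaling, +0.411703-0.000000i ⇒ P_7 = 0.411703

0.411703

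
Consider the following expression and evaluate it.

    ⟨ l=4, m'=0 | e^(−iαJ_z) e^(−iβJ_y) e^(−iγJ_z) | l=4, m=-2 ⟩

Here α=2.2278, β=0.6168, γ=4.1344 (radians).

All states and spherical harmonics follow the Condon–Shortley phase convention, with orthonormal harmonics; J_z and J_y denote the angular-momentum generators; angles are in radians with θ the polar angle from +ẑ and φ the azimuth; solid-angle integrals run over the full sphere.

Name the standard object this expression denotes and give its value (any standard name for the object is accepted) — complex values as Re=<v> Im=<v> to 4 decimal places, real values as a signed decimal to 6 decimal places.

Wigner D-matrix element, Re=-0.1950 Im=0.4427

This is a Wigner D-matrix element — the rotation-matrix element ⟨l m'| R(α,β,γ) |l m⟩ in the angular-momentum basis.
Split into d^4_{0,-2}(β=0.6168) × two z-phases.
c=cos(0.616800/2)=0.952820, s=sin(0.616800/2)=0.303535; N=√[24·24·2·720]=910.735966
The bounds max(0,m−m')=0 and min(l+m,l−m')=2 give 3 terms
  k=0: (−1)^2·910.7360/(96)·0.9528^6·0.3035^2 = +0.654039
  k=1: (−1)^3·910.7360/(36)·0.9528^4·0.3035^4 = -0.176997
  k=2: (−1)^4·910.7360/(96)·0.9528^2·0.3035^6 = +0.006736
d^4_{0,-2}(0.6168) = +0.654039 -0.176997 +0.006736 = +0.483778
Phases: e^{-i·(0)·2.2278}=+1.000000+0.000000i, e^{-i·(-2)·4.1344}=-0.403024+0.915190i ⇒ D=-0.194974+0.442748i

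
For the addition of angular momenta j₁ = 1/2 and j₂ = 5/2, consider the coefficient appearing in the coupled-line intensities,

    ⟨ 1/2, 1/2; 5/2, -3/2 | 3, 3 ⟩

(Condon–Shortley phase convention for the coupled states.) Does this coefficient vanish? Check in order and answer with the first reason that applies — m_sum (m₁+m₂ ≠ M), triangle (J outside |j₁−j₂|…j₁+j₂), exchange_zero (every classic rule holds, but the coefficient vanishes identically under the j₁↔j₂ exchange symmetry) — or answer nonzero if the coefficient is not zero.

m-sum: m₁+m₂ = 1/2+(-3/2) = -1, M = 3  ✗ ⇒ coefficient is 0

m_sum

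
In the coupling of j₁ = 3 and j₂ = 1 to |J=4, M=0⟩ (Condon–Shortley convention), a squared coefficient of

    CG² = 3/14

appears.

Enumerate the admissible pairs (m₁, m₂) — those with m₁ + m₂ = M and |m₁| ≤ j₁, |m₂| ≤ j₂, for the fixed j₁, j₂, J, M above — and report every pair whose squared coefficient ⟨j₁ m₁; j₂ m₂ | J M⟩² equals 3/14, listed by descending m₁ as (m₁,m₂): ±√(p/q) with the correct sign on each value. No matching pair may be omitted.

Admissible pairs with m₁+m₂ = M = 0: (-1,1), (0,0), (1,-1)
  (m₁,m₂)=(1,-1): CG² = 3/14, CG = +√(3/14)   ← matches the target
  (m₁,m₂)=(0,0): CG² = 4/7, CG = +√(4/7)
  (m₁,m₂)=(-1,1): CG² = 3/14, CG = +√(3/14)   ← matches the target
Pairs with CG² = 3/14: (1,-1): +√(3/14); (-1,1): +√(3/14)

(1,-1): +√(3/14); (-1,1): +√(3/14)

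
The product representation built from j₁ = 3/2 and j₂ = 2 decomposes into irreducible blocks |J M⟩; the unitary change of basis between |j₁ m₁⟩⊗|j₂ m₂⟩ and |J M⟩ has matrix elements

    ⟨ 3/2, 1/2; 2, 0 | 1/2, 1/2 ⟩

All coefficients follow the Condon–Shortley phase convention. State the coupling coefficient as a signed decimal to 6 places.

−√(1/5) ≈ -0.447214

triangle: 3!×0!×1!/5! = 6/120
(j±m)!: 2!×1!×2!×2!×1!×0! = 8
prefactor² = (2J+1)×Δ×N² = 4/5
  k=1: −1/(1!×2!×0!×1!×0!×0!) = -1/2
Σ = -1/2  ⇒  CG² = 4/5×(-1/2)² = 1/5
CG = −√(1/5) = -0.447214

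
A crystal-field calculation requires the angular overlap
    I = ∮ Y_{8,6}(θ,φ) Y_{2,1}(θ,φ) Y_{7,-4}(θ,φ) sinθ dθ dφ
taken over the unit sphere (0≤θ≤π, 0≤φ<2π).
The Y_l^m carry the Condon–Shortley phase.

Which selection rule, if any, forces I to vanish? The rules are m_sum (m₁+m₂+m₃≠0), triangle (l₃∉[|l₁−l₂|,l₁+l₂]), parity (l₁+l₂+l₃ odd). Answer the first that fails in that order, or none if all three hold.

m_sum

azimuthal sum: 6 + 1 − 4 = 3  ✗
6 ≤ 7 ≤ 10 (triangle on l)
L = 8 + 2 + 7 = 17 (odd)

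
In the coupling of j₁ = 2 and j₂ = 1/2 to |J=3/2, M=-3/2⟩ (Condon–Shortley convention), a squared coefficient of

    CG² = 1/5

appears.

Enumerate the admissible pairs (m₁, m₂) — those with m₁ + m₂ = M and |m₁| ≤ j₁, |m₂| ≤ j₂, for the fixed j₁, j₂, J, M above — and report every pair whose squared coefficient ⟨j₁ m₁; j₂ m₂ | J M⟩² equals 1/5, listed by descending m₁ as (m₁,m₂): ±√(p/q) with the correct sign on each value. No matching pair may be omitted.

(-1,-1/2): +√(1/5)

Admissible pairs with m₁+m₂ = M = -3/2: (-2,1/2), (-1,-1/2)
  (m₁,m₂)=(-1,-1/2): CG² = 1/5, CG = +√(1/5)   ← matches the target
  (m₁,m₂)=(-2,1/2): CG² = 4/5, CG = −√(4/5)
Pairs with CG² = 1/5: (-1,-1/2): +√(1/5)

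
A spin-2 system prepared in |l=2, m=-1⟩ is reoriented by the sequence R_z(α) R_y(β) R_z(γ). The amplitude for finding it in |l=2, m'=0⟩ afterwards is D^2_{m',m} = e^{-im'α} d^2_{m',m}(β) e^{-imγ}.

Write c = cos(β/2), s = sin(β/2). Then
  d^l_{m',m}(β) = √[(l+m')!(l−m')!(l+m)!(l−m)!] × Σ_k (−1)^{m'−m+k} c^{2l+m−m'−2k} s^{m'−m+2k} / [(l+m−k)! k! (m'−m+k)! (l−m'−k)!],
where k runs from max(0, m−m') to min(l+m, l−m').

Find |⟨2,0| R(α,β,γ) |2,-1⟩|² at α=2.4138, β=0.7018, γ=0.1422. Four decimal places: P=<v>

P=0.3646

D^2_{0,-1}(2.4138,0.7018,0.1422) = e^{-i·0·2.4138}·d^2_{0,-1}(0.7018)·e^{-i·-1·0.1422}. Compute d first:
c=cos(0.701800/2)=0.939064, s=sin(0.701800/2)=0.343743; N=√[2·2·1·6]=4.898979
k: max(0,(-1)−(0))=0 … min(2+(-1),2−(0))=1
  k=0: (−1)^1·4.8990/(2)·0.9391^3·0.3437^1 = -0.697260
  k=1: (−1)^2·4.8990/(2)·0.9391^1·0.3437^3 = +0.093427
d^2_{0,-1}(0.7018) = -0.697260 +0.093427 = -0.603833
|D^2_{0,-1}|² = |d^2_{0,-1}(β)|² = (-0.603833)² = 0.364614 (the z-rotation phases have unit modulus)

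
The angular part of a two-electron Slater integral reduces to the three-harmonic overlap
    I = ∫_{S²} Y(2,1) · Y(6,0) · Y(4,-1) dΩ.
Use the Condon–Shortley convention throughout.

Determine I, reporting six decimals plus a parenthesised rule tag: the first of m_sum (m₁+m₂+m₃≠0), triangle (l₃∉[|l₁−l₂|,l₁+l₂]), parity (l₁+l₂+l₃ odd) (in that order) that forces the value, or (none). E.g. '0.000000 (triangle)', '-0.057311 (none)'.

m-sum 0 ✓  L=12 even ✓  4≤4≤8 ✓
Π(2lᵢ+1) = 5×13×9 = 585
triangle coeff Δ(2,6,4) = 1/6435
Σ_t [2,2]: t=2:+1/2304 = 1/2304
(3j)²=5/143 [(2 6 4; 0 0 0)], sign=+1
Σ_t [1,1]: t=1:−1/4320 = -1/4320
(3j)²=8/429 [(2 6 4; 1 0 -1)], sign=+1
⇒ 4πI² = 600/1573
I = (+1)√(600/1573/(4π)) = 0.17422334
No selection rule forces the value: the integral is nonzero (none).

0.174223 (none)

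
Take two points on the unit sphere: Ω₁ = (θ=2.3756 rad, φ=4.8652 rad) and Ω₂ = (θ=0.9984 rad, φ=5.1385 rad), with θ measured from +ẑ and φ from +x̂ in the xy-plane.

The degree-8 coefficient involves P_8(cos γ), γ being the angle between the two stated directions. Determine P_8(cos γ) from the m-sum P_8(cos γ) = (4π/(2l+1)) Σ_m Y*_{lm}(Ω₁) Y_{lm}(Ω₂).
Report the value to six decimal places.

Term-by-term m-sum for l=8 (normalisation 4π/17 = 0.739198):
  m=-8: Y*=0.00939 + 0.02585j  Y=-0.12394 + 0.03394j  product -0.00204 - 0.00288j
  m=-7: Y*=0.10029 - 0.05493j  Y=-0.05238 + 0.32703j  product 0.01271 + 0.03567j
  m=-6: Y*=-0.17261 - 0.22522j  Y=0.37656 + 0.24937j  product -0.00884 - 0.12785j
  m=-5: Y*=-0.31104 + 0.32461j  Y=0.21943 - 0.13749j  product -0.02362 + 0.11400j
  m=-4: Y*=0.32194 + 0.22560j  Y=0.02325 + 0.17296j  product -0.03153 + 0.06093j
  m=-3: Y*=0.00157 - 0.00318j  Y=0.34203 + 0.10299j  product 0.00086 - 0.00092j
  m=-2: Y*=0.35486 + 0.11196j  Y=0.00237 - 0.00270j  product 0.00114 - 0.00069j
  m=-1: Y*=0.02867 - 0.18618j  Y=0.14291 + 0.31482j  product 0.06271 - 0.01758j
  m=+0: Y*=0.32074 + 0.00000j  Y=0.05605 + 0.00000j  product 0.01798 + 0.00000j
  m=+1: Y*=-0.02867 - 0.18618j  Y=-0.14291 + 0.31482j  product 0.06271 + 0.01758j
  m=+2: Y*=0.35486 - 0.11196j  Y=0.00237 + 0.00270j  product 0.00114 + 0.00069j
  m=+3: Y*=-0.00157 - 0.00318j  Y=-0.34203 + 0.10299j  product 0.00086 + 0.00092j
  m=+4: Y*=0.32194 - 0.22560j  Y=0.02325 - 0.17296j  product -0.03153 - 0.06093j
  m=+5: Y*=0.31104 + 0.32461j  Y=-0.21943 - 0.13749j  product -0.02362 - 0.11400j
  m=+6: Y*=-0.17261 + 0.22522j  Y=0.37656 - 0.24937j  product -0.00884 + 0.12785j
  m=+7: Y*=-0.10029 - 0.05493j  Y=0.05238 + 0.32703j  product 0.01271 - 0.03567j
  m=+8: Y*=0.00939 - 0.02585j  Y=-0.12394 - 0.03394j  product -0.00204 + 0.00288j
Total Σ_m = 0.04078 + 0.00000j. Multiply by 0.739198: 0.03014 + 0.00000j. P_8(cos γ) = 0.030145

0.030145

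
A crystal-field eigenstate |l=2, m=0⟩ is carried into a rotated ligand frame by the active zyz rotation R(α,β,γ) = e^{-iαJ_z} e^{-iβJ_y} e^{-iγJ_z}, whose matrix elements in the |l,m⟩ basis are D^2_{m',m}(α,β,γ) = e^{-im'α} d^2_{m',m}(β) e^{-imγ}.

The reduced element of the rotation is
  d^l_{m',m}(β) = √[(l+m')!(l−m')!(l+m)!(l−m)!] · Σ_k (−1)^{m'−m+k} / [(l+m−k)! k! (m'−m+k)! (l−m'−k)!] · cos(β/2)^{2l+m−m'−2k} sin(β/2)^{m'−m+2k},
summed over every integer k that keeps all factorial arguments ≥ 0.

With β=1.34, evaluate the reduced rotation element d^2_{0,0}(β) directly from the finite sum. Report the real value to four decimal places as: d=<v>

d=-0.4215

d^2_{0,0}(β=1.3400) via the finite sum:
Half-angle: c=0.783822, s=0.620986. N=√(2·2·2·2)=4.000000
k∈{0,1,2} keeps every argument non-negative
  k=0: (−1)^0·4.0000/(4)·0.7838^4·0.6210^0 = +0.377458
  k=1: (−1)^1·4.0000/(1)·0.7838^2·0.6210^2 = -0.947672
  k=2: (−1)^2·4.0000/(4)·0.7838^0·0.6210^4 = +0.148706
d^2_{0,0}(1.3400) = +0.377458 -0.947672 +0.148706 = -0.421508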